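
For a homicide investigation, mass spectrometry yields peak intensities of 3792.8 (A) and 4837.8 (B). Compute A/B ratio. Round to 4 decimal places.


Spectral peak ratio:
Peak A = 3792.8 counts
Peak B = 4837.8 counts
Ratio = 3792.8 / 4837.8 = 0.7840

0.7840


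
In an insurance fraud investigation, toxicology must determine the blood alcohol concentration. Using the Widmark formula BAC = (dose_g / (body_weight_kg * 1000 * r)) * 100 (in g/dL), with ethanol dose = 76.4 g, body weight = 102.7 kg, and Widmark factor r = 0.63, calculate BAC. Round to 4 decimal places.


Applying the Widmark formula:
BAC = (dose_g / (body_wt * 1000 * r)) * 100
Denominator = 102.7 * 1000 * 0.63 = 64701
BAC = (76.4 / 64701) * 100
BAC = 0.1181 g/dL

0.1181


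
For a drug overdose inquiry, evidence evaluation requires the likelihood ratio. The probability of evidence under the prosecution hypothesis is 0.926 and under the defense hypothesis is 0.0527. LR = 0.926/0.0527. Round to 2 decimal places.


Likelihood ratio calculation:
LR = P(E|Hp) / P(E|Hd)
LR = 0.926 / 0.0527
LR = 17.57

17.57


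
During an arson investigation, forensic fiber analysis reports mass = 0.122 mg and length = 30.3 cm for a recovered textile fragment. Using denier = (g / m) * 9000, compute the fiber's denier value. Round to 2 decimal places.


Denier calculation:
Mass in grams = 0.122 mg / 1000 = 0.000122 g
Length in meters = 30.3 cm / 100 = 0.303 m
Linear density = mass / length = 0.000122 / 0.303 = 0.00040264 g/m
Denier = (g/m) * 9000 = 0.00040264 * 9000 = 3.62

3.62


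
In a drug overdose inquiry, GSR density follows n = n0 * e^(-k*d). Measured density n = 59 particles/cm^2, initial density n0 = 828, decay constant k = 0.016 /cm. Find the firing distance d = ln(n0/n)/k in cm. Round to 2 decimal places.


GSR distance calculation:
n0/n = 828 / 59 = 14.033898
ln(n0/n) = 2.641476
d = 2.641476 / 0.016 = 165.09 cm

165.09


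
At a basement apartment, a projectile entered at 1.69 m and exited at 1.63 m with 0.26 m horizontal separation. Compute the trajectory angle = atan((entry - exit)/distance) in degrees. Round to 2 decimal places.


Bullet trajectory angle:
Height difference = 1.69 - 1.63 = 0.06 m
angle = atan(0.06 / 0.26)
angle = atan(0.230769)
angle = 12.99 degrees

12.99


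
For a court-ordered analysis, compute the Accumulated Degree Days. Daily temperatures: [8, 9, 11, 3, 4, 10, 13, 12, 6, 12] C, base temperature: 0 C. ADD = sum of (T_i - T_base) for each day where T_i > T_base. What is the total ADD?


Computing ADD day by day:
Day 1: max(0, 8 - 0) = 8
Day 2: max(0, 9 - 0) = 9
Day 3: max(0, 11 - 0) = 11
Day 4: max(0, 3 - 0) = 3
Day 5: max(0, 4 - 0) = 4
Day 6: max(0, 10 - 0) = 10
Day 7: max(0, 13 - 0) = 13
Day 8: max(0, 12 - 0) = 12
Day 9: max(0, 6 - 0) = 6
Day 10: max(0, 12 - 0) = 12
Total ADD = 88

88


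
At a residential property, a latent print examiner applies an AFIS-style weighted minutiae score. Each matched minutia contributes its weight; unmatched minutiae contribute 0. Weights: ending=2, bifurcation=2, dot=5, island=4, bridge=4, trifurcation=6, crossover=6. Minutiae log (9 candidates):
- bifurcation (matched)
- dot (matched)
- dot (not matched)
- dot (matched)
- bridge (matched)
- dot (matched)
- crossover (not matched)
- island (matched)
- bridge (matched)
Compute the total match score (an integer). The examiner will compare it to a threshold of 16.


Weighted minutiae match score:
  bifurcation: matched, +2 (running total 2)
  dot: matched, +5 (running total 7)
  dot: not matched, +0
  dot: matched, +5 (running total 12)
  bridge: matched, +4 (running total 16)
  dot: matched, +5 (running total 21)
  crossover: not matched, +0
  island: matched, +4 (running total 25)
  bridge: matched, +4 (running total 29)
Total score = 29
Threshold = 16; verdict = identification

29


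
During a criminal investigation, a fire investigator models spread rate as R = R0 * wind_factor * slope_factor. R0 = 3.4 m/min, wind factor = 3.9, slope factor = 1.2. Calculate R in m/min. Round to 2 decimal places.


Fire spread rate calculation:
R = R0 * wind_factor * slope_factor
= 3.4 * 3.9 * 1.2
= 13.26 * 1.2
= 15.91 m/min

15.91


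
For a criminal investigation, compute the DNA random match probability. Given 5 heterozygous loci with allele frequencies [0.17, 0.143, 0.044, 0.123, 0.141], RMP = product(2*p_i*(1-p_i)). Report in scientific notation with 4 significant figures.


Computing RMP for 5 loci:
Locus 1: 2 * 0.17 * 0.83 = 0.2822
Locus 2: 2 * 0.143 * 0.857 = 0.245102
Locus 3: 2 * 0.044 * 0.956 = 0.084128
Locus 4: 2 * 0.123 * 0.877 = 0.215742
Locus 5: 2 * 0.141 * 0.859 = 0.242238
RMP = 3.041e-04

3.041e-04


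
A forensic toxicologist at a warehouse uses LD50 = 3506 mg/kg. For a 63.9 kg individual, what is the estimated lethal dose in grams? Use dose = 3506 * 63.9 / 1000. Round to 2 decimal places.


Lethal dose calculation:
Lethal dose = LD50 * body_weight / 1000
= 3506 * 63.9 / 1000
= 224033.4 / 1000
= 224.03 g

224.03


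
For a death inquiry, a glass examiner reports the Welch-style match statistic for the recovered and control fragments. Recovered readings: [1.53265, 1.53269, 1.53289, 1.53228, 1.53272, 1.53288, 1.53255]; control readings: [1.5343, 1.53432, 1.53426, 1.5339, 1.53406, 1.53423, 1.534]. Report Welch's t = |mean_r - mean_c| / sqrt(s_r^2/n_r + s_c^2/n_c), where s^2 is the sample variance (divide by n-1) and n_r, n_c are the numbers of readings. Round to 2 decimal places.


Welch's t-criterion for glass RI comparison:
Recovered mean = sum / n_r = 10.72866 / 7 = 1.5326657
Control mean = sum / n_c = 10.73907 / 7 = 1.5341529
Recovered sample variance s_r^2 = 4.36952e-08
Control sample variance s_c^2 = 2.71571e-08
Welch SE (unpooled) = sqrt(s_r^2/n_r + s_c^2/n_c) = sqrt(6.24218e-09 + 3.87959e-09) = sqrt(1.01218e-08) = 0.000100607
|mean_r - mean_c| = 0.00148714
t = 0.00148714 / 0.000100607 = 14.78

14.78


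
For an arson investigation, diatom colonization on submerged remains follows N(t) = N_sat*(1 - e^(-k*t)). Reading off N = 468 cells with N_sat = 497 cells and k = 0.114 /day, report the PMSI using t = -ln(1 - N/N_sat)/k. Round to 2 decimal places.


PMSI from diatom colonization curve:
N / N_sat = 468 / 497 = 0.94165
1 - N/N_sat = 0.05835
ln(1 - N/N_sat) = -2.841296
t = -ln(1 - N/N_sat) / k = -(-2.841296) / 0.114 = 24.92 days

24.92


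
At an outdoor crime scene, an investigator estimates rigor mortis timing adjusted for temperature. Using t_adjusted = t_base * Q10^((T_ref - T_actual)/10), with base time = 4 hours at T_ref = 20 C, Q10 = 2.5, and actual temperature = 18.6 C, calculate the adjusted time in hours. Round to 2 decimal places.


Rigor mortis time adjustment:
Exponent = (T_ref - T_actual) / 10 = (20 - 18.6) / 10 = 0.14
Q10 factor = 2.5^0.14 = 1.13687
t_adjusted = 4 * 1.13687 = 4.55 hours

4.55


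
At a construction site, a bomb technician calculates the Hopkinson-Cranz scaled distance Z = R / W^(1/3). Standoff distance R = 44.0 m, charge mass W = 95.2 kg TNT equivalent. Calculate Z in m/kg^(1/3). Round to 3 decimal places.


Scaled distance calculation:
W^(1/3) = 95.2^(1/3) = 4.566102
Z = R / W^(1/3) = 44.0 / 4.566102
Z = 9.636 m/kg^(1/3)

9.636


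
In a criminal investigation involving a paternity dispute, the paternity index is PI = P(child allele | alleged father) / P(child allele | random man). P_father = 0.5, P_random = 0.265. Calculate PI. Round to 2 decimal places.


Paternity Index calculation:
PI = P(allele|father) / P(allele|random)
PI = 0.5 / 0.265
PI = 1.89

1.89


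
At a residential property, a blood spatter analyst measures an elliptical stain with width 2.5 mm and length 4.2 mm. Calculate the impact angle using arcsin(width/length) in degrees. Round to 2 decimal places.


Blood spatter impact angle calculation:
width / length = 2.5 / 4.2 = 0.595238
angle = arcsin(0.595238)
angle = 36.53 degrees

36.53


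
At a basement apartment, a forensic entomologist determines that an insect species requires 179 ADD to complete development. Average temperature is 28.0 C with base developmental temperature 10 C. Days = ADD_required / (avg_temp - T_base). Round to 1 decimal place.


Insect development time:
Effective temperature = avg_temp - T_base = 28.0 - 10 = 18.0 C
Days = ADD / effective_temp = 179 / 18.0 = 9.9 days

9.9


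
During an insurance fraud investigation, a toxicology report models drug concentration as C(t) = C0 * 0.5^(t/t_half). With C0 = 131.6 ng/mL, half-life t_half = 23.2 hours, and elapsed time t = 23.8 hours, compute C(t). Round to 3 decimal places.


Drug concentration decay:
Number of half-lives = t / t_half = 23.8 / 23.2 = 1.025862
Decay factor = 0.5^1.025862 = 0.49111677
C(t) = 131.6 * 0.49111677 = 64.631 ng/mL

64.631


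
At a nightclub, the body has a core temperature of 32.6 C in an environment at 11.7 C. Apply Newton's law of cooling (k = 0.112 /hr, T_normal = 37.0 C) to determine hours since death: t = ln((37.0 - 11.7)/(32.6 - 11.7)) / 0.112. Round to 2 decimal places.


Using Newton's law of cooling:
t = ln((T_normal - T_ambient) / (T_body - T_ambient)) / k
T_normal - T_ambient = 25.3
T_body - T_ambient = 20.9
Ratio = 1.210526
ln(ratio) = 0.191055
t = 0.191055 / 0.112 = 1.71 hours

1.71


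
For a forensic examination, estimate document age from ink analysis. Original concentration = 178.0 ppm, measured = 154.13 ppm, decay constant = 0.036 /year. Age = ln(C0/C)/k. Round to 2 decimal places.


Document age estimation:
C0/C = 178.0 / 154.13 = 1.154869
ln(C0/C) = 0.143987
t = 0.143987 / 0.036 = 4.00 years

4.00


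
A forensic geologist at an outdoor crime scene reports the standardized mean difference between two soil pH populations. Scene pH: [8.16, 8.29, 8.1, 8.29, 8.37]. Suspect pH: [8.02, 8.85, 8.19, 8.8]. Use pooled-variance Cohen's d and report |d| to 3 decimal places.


Pooled-variance Cohen's d for soil pH comparison:
Scene mean = 41.21 / 5 = 8.242
Suspect mean = 33.86 / 4 = 8.465
Scene sample variance s_s^2 = 0.01197
Suspect sample variance s_c^2 = 0.178033
Pooled variance = ((n_s-1)*s_s^2 + (n_c-1)*s_c^2) / (n_s + n_c - 2) = 0.08314
Pooled SD = sqrt(0.08314) = 0.28834
Mean difference = -0.223
|d| = |-0.223| / 0.28834 = 0.773

0.773


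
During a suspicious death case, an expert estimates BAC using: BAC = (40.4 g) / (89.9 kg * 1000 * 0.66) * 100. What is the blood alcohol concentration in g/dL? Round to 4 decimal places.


Applying the Widmark formula:
BAC = (dose_g / (body_wt * 1000 * r)) * 100
Denominator = 89.9 * 1000 * 0.66 = 59334
BAC = (40.4 / 59334) * 100
BAC = 0.0681 g/dL

0.0681


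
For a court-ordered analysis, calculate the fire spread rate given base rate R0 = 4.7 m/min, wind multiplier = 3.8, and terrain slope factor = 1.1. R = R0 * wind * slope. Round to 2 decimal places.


Fire spread rate calculation:
R = R0 * wind_factor * slope_factor
= 4.7 * 3.8 * 1.1
= 17.86 * 1.1
= 19.65 m/min

19.65


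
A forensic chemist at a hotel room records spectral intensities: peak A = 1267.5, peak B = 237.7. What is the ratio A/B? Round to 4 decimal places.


Spectral peak ratio:
Peak A = 1267.5 counts
Peak B = 237.7 counts
Ratio = 1267.5 / 237.7 = 5.3324

5.3324


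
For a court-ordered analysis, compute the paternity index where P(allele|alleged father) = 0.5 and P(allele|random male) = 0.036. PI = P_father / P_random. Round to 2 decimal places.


Paternity Index calculation:
PI = P(allele|father) / P(allele|random)
PI = 0.5 / 0.036
PI = 13.89

13.89


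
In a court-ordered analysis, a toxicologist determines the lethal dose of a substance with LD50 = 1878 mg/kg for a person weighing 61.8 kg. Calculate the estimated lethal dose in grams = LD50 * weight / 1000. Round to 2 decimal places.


Lethal dose calculation:
Lethal dose = LD50 * body_weight / 1000
= 1878 * 61.8 / 1000
= 116060.4 / 1000
= 116.06 g

116.06


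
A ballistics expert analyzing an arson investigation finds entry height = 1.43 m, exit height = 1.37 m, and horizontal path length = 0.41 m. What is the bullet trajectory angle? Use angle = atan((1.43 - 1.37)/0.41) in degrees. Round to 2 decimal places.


Bullet trajectory angle:
Height difference = 1.43 - 1.37 = 0.06 m
angle = atan(0.06 / 0.41)
angle = atan(0.146341)
angle = 8.33 degrees

8.33


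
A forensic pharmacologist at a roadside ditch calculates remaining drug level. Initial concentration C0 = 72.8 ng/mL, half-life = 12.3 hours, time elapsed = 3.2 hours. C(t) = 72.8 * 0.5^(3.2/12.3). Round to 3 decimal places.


Drug concentration decay:
Number of half-lives = t / t_half = 3.2 / 12.3 = 0.260163
Decay factor = 0.5^0.260163 = 0.83499357
C(t) = 72.8 * 0.83499357 = 60.788 ng/mL

60.788


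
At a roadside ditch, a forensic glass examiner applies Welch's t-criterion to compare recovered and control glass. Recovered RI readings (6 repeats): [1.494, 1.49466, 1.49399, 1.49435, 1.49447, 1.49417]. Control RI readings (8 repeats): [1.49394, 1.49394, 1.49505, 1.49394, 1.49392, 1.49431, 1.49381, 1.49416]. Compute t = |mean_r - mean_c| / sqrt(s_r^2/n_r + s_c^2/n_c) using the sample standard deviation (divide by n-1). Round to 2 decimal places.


Welch's t-criterion for glass RI comparison:
Recovered mean = sum / n_r = 8.96564 / 6 = 1.4942733
Control mean = sum / n_c = 11.95307 / 8 = 1.4941338
Recovered sample variance s_r^2 = 7.19467e-08
Control sample variance s_c^2 = 1.62055e-07
Welch SE (unpooled) = sqrt(s_r^2/n_r + s_c^2/n_c) = sqrt(1.19911e-08 + 2.02569e-08) = sqrt(3.2248e-08) = 0.000179577
|mean_r - mean_c| = 0.000139583
t = 0.000139583 / 0.000179577 = 0.78

0.78


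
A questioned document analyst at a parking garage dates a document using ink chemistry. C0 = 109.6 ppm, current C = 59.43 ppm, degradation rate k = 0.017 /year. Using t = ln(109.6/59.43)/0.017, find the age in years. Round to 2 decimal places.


Document age estimation:
C0/C = 109.6 / 59.43 = 1.844186
ln(C0/C) = 0.612038
t = 0.612038 / 0.017 = 36.00 years

36.00


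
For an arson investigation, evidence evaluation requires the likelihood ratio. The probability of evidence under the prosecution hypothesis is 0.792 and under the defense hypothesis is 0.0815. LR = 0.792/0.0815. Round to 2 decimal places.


Likelihood ratio calculation:
LR = P(E|Hp) / P(E|Hd)
LR = 0.792 / 0.0815
LR = 9.72

9.72


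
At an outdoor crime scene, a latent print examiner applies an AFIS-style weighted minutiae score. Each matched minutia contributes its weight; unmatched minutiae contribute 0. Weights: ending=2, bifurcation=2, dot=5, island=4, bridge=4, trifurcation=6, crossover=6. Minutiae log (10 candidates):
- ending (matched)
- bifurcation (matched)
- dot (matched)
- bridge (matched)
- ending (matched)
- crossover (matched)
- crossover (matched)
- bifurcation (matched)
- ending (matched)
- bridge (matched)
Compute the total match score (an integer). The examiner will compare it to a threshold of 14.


Weighted minutiae match score:
  ending: matched, +2 (running total 2)
  bifurcation: matched, +2 (running total 4)
  dot: matched, +5 (running total 9)
  bridge: matched, +4 (running total 13)
  ending: matched, +2 (running total 15)
  crossover: matched, +6 (running total 21)
  crossover: matched, +6 (running total 27)
  bifurcation: matched, +2 (running total 29)
  ending: matched, +2 (running total 31)
  bridge: matched, +4 (running total 35)
Total score = 35
Threshold = 14; verdict = identification

35


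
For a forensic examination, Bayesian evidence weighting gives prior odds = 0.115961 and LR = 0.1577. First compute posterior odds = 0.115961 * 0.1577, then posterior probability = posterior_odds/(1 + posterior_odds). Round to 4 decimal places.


Bayesian evidence evaluation:
Posterior odds = prior_odds * LR = 0.115961 * 0.1577 = 0.01828705
Posterior probability = posterior_odds / (1 + posterior_odds)
= 0.01828705 / (1 + 0.01828705)
= 0.01828705 / 1.01828705
= 0.0180

0.0180


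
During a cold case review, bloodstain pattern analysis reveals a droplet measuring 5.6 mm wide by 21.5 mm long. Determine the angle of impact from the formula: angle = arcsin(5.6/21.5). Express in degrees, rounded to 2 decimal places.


Blood spatter impact angle calculation:
width / length = 5.6 / 21.5 = 0.260465
angle = arcsin(0.260465)
angle = 15.10 degrees

15.10


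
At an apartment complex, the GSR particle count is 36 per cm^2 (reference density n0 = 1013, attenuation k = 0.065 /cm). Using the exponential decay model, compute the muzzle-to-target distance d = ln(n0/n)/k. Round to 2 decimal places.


GSR distance calculation:
n0/n = 1013 / 36 = 28.138889
ln(n0/n) = 3.337153
d = 3.337153 / 0.065 = 51.34 cm

51.34


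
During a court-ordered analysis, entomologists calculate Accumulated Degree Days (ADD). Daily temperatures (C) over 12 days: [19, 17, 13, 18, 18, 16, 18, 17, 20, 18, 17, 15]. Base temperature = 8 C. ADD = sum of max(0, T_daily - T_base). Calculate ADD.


Computing ADD day by day:
Day 1: max(0, 19 - 8) = 11
Day 2: max(0, 17 - 8) = 9
Day 3: max(0, 13 - 8) = 5
Day 4: max(0, 18 - 8) = 10
Day 5: max(0, 18 - 8) = 10
Day 6: max(0, 16 - 8) = 8
Day 7: max(0, 18 - 8) = 10
Day 8: max(0, 17 - 8) = 9
Day 9: max(0, 20 - 8) = 12
Day 10: max(0, 18 - 8) = 10
Day 11: max(0, 17 - 8) = 9
Day 12: max(0, 15 - 8) = 7
Total ADD = 110

110


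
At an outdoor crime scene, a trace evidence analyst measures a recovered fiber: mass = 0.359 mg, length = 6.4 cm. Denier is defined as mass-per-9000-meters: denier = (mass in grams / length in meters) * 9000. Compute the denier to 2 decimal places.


Denier calculation:
Mass in grams = 0.359 mg / 1000 = 0.000359 g
Length in meters = 6.4 cm / 100 = 0.064 m
Linear density = mass / length = 0.000359 / 0.064 = 0.00560937 g/m
Denier = (g/m) * 9000 = 0.00560937 * 9000 = 50.48

50.48


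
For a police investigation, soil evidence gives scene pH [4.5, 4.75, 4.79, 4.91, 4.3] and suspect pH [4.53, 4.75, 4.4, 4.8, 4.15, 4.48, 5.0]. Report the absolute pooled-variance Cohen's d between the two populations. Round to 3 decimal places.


Pooled-variance Cohen's d for soil pH comparison:
Scene mean = 23.25 / 5 = 4.65
Suspect mean = 32.11 / 7 = 4.587143
Scene sample variance s_s^2 = 0.06055
Suspect sample variance s_c^2 = 0.080524
Pooled variance = ((n_s-1)*s_s^2 + (n_c-1)*s_c^2) / (n_s + n_c - 2) = 0.072534
Pooled SD = sqrt(0.072534) = 0.269321
Mean difference = 0.062857
|d| = |0.062857| / 0.269321 = 0.233

0.233


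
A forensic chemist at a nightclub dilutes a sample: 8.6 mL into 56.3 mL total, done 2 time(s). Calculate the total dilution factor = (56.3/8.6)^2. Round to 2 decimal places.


Dilution factor calculation:
Single dilution = V_total / V_sample = 56.3 / 8.6 ≈ 6.546512
Number of dilutions = 2
Total DF = (56.3 / 8.6)^2 (full precision, rounded at the end) = 42.86

42.86


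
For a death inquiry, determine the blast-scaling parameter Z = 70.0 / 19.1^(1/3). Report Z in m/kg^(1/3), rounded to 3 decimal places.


Scaled distance calculation:
W^(1/3) = 19.1^(1/3) = 2.673075
Z = R / W^(1/3) = 70.0 / 2.673075
Z = 26.187 m/kg^(1/3)

26.187


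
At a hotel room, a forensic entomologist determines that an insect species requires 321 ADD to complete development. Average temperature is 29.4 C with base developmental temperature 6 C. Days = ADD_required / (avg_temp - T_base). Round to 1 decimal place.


Insect development time:
Effective temperature = avg_temp - T_base = 29.4 - 6 = 23.4 C
Days = ADD / effective_temp = 321 / 23.4 = 13.7 days

13.7


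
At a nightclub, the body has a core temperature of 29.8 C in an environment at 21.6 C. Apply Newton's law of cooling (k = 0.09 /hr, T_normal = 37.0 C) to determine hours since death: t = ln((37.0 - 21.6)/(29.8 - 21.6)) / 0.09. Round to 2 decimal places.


Using Newton's law of cooling:
t = ln((T_normal - T_ambient) / (T_body - T_ambient)) / k
T_normal - T_ambient = 15.4
T_body - T_ambient = 8.2
Ratio = 1.878049
ln(ratio) = 0.630233
t = 0.630233 / 0.09 = 7.00 hours

7.00


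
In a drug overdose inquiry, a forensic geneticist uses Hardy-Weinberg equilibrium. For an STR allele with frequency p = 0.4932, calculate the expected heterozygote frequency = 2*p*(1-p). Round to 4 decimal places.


Hardy-Weinberg heterozygote frequency:
q = 1 - p = 1 - 0.4932 = 0.5068
2pq = 2 * 0.4932 * 0.5068 = 0.4999

0.4999


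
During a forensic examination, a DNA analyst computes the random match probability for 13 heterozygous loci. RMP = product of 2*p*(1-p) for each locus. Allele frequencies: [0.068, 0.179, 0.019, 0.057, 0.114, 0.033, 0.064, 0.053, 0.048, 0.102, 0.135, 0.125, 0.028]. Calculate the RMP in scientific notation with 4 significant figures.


Computing RMP for 13 loci:
Locus 1: 2 * 0.068 * 0.932 = 0.126752
Locus 2: 2 * 0.179 * 0.821 = 0.293918
Locus 3: 2 * 0.019 * 0.981 = 0.037278
Locus 4: 2 * 0.057 * 0.943 = 0.107502
Locus 5: 2 * 0.114 * 0.886 = 0.202008
Locus 6: 2 * 0.033 * 0.967 = 0.063822
Locus 7: 2 * 0.064 * 0.936 = 0.119808
Locus 8: 2 * 0.053 * 0.947 = 0.100382
Locus 9: 2 * 0.048 * 0.952 = 0.091392
Locus 10: 2 * 0.102 * 0.898 = 0.183192
Locus 11: 2 * 0.135 * 0.865 = 0.23355
Locus 12: 2 * 0.125 * 0.875 = 0.21875
Locus 13: 2 * 0.028 * 0.972 = 0.054432
RMP = 1.078e-12

1.078e-12


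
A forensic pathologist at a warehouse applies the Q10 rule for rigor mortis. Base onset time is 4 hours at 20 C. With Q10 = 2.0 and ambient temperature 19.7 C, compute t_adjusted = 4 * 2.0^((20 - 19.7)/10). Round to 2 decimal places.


Rigor mortis time adjustment:
Exponent = (T_ref - T_actual) / 10 = (20 - 19.7) / 10 = 0.03
Q10 factor = 2.0^0.03 = 1.02101
t_adjusted = 4 * 1.02101 = 4.08 hours

4.08


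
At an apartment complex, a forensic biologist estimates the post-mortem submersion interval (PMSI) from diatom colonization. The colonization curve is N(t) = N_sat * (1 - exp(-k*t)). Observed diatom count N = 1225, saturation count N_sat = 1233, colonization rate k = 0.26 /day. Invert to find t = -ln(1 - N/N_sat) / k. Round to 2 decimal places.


PMSI from diatom colonization curve:
N / N_sat = 1225 / 1233 = 0.993512
1 - N/N_sat = 0.006488
ln(1 - N/N_sat) = -5.037801
t = -ln(1 - N/N_sat) / k = -(-5.037801) / 0.26 = 19.38 days

19.38


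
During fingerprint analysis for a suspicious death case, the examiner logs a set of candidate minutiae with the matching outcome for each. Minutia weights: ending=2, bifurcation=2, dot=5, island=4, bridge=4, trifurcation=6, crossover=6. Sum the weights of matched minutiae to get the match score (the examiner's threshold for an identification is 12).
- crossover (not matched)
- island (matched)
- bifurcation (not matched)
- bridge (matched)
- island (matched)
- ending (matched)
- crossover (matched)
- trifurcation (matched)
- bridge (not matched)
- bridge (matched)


Weighted minutiae match score:
  crossover: not matched, +0
  island: matched, +4 (running total 4)
  bifurcation: not matched, +0
  bridge: matched, +4 (running total 8)
  island: matched, +4 (running total 12)
  ending: matched, +2 (running total 14)
  crossover: matched, +6 (running total 20)
  trifurcation: matched, +6 (running total 26)
  bridge: not matched, +0
  bridge: matched, +4 (running total 30)
Total score = 30
Threshold = 12; verdict = identification

30


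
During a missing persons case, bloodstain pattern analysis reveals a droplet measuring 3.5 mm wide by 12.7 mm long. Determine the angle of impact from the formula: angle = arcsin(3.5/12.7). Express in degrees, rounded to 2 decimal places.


Blood spatter impact angle calculation:
width / length = 3.5 / 12.7 = 0.275591
angle = arcsin(0.275591)
angle = 16.00 degrees

16.00


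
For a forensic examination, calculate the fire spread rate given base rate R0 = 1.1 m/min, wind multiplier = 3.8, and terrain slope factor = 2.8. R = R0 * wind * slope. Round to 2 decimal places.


Fire spread rate calculation:
R = R0 * wind_factor * slope_factor
= 1.1 * 3.8 * 2.8
= 4.18 * 2.8
= 11.70 m/min

11.70


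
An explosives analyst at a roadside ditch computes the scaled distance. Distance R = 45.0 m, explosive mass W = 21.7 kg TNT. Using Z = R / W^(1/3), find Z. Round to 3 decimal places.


Scaled distance calculation:
W^(1/3) = 21.7^(1/3) = 2.789244
Z = R / W^(1/3) = 45.0 / 2.789244
Z = 16.133 m/kg^(1/3)

16.133


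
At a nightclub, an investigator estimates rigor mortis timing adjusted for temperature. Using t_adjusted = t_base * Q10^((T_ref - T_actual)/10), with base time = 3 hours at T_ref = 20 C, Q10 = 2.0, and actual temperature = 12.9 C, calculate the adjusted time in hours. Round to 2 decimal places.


Rigor mortis time adjustment:
Exponent = (T_ref - T_actual) / 10 = (20 - 12.9) / 10 = 0.71
Q10 factor = 2.0^0.71 = 1.6358
t_adjusted = 3 * 1.6358 = 4.91 hours

4.91


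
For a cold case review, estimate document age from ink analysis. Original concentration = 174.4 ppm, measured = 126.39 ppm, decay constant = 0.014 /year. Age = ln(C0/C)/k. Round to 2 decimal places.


Document age estimation:
C0/C = 174.4 / 126.39 = 1.379856
ln(C0/C) = 0.321979
t = 0.321979 / 0.014 = 23.00 years

23.00


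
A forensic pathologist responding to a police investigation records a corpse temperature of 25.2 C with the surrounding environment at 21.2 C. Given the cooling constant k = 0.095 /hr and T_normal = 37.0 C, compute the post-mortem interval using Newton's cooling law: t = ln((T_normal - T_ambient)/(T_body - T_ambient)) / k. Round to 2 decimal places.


Using Newton's law of cooling:
t = ln((T_normal - T_ambient) / (T_body - T_ambient)) / k
T_normal - T_ambient = 15.8
T_body - T_ambient = 4.0
Ratio = 3.95
ln(ratio) = 1.373716
t = 1.373716 / 0.095 = 14.46 hours

14.46


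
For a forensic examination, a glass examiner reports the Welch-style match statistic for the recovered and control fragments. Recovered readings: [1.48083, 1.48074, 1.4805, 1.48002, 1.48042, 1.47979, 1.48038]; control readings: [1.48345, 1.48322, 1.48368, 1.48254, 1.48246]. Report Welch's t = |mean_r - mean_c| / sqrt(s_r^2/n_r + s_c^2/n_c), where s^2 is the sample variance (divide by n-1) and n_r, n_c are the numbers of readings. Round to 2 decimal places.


Welch's t-criterion for glass RI comparison:
Recovered mean = sum / n_r = 10.36268 / 7 = 1.4803829
Control mean = sum / n_c = 7.41535 / 5 = 1.48307
Recovered sample variance s_r^2 = 1.37624e-07
Control sample variance s_c^2 = 2.98e-07
Welch SE (unpooled) = sqrt(s_r^2/n_r + s_c^2/n_c) = sqrt(1.96605e-08 + 5.96e-08) = sqrt(7.92605e-08) = 0.000281532
|mean_r - mean_c| = 0.00268714
t = 0.00268714 / 0.000281532 = 9.54

9.54


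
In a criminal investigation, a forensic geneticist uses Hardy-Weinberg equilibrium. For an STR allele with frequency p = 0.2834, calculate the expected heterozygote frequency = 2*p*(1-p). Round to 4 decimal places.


Hardy-Weinberg heterozygote frequency:
q = 1 - p = 1 - 0.2834 = 0.7166
2pq = 2 * 0.2834 * 0.7166 = 0.4062

0.4062


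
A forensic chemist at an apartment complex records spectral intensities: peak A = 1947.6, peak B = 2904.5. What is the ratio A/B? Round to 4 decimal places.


Spectral peak ratio:
Peak A = 1947.6 counts
Peak B = 2904.5 counts
Ratio = 1947.6 / 2904.5 = 0.6705

0.6705


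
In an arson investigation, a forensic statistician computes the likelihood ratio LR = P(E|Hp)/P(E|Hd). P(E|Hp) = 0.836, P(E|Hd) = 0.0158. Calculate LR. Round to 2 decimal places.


Likelihood ratio calculation:
LR = P(E|Hp) / P(E|Hd)
LR = 0.836 / 0.0158
LR = 52.91

52.91


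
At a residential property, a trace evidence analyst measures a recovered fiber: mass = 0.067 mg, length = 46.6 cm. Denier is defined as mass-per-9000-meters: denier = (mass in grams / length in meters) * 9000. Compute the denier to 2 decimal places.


Denier calculation:
Mass in grams = 0.067 mg / 1000 = 0.000067 g
Length in meters = 46.6 cm / 100 = 0.466 m
Linear density = mass / length = 0.000067 / 0.466 = 0.00014378 g/m
Denier = (g/m) * 9000 = 0.00014378 * 9000 = 1.29

1.29


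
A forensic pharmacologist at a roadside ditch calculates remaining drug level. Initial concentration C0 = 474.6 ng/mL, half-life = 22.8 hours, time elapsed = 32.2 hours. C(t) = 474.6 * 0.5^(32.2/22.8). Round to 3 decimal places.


Drug concentration decay:
Number of half-lives = t / t_half = 32.2 / 22.8 = 1.412281
Decay factor = 0.5^1.412281 = 0.37571718
C(t) = 474.6 * 0.37571718 = 178.315 ng/mL

178.315


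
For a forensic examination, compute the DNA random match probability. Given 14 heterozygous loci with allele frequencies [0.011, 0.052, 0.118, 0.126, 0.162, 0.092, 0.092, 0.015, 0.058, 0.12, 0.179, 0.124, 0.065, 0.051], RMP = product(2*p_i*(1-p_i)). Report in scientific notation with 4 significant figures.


Computing RMP for 14 loci:
Locus 1: 2 * 0.011 * 0.989 = 0.021758
Locus 2: 2 * 0.052 * 0.948 = 0.098592
Locus 3: 2 * 0.118 * 0.882 = 0.208152
Locus 4: 2 * 0.126 * 0.874 = 0.220248
Locus 5: 2 * 0.162 * 0.838 = 0.271512
Locus 6: 2 * 0.092 * 0.908 = 0.167072
Locus 7: 2 * 0.092 * 0.908 = 0.167072
Locus 8: 2 * 0.015 * 0.985 = 0.02955
Locus 9: 2 * 0.058 * 0.942 = 0.109272
Locus 10: 2 * 0.12 * 0.88 = 0.2112
Locus 11: 2 * 0.179 * 0.821 = 0.293918
Locus 12: 2 * 0.124 * 0.876 = 0.217248
Locus 13: 2 * 0.065 * 0.935 = 0.12155
Locus 14: 2 * 0.051 * 0.949 = 0.096798
RMP = 3.819e-13

3.819e-13


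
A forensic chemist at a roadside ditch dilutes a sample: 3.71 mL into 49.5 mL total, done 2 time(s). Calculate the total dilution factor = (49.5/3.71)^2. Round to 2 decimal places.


Dilution factor calculation:
Single dilution = V_total / V_sample = 49.5 / 3.71 ≈ 13.342318
Number of dilutions = 2
Total DF = (49.5 / 3.71)^2 (full precision, rounded at the end) = 178.02

178.02


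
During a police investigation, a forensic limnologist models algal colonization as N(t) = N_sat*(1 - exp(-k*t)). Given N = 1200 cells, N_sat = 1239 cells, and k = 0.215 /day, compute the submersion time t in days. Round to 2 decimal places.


PMSI from diatom colonization curve:
N / N_sat = 1200 / 1239 = 0.968523
1 - N/N_sat = 0.031477
ln(1 - N/N_sat) = -3.458498
t = -ln(1 - N/N_sat) / k = -(-3.458498) / 0.215 = 16.09 days

16.09


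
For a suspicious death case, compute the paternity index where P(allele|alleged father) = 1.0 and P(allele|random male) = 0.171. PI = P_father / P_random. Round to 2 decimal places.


Paternity Index calculation:
PI = P(allele|father) / P(allele|random)
PI = 1.0 / 0.171
PI = 5.85

5.85


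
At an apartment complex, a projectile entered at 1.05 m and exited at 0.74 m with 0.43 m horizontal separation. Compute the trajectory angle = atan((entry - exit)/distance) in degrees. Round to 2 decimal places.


Bullet trajectory angle:
Height difference = 1.05 - 0.74 = 0.31 m
angle = atan(0.31 / 0.43)
angle = atan(0.72093)
angle = 35.79 degrees

35.79


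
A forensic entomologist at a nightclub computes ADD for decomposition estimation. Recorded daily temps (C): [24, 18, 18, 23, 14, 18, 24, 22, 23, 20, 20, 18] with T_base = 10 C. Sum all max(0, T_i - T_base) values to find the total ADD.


Computing ADD day by day:
Day 1: max(0, 24 - 10) = 14
Day 2: max(0, 18 - 10) = 8
Day 3: max(0, 18 - 10) = 8
Day 4: max(0, 23 - 10) = 13
Day 5: max(0, 14 - 10) = 4
Day 6: max(0, 18 - 10) = 8
Day 7: max(0, 24 - 10) = 14
Day 8: max(0, 22 - 10) = 12
Day 9: max(0, 23 - 10) = 13
Day 10: max(0, 20 - 10) = 10
Day 11: max(0, 20 - 10) = 10
Day 12: max(0, 18 - 10) = 8
Total ADD = 122

122


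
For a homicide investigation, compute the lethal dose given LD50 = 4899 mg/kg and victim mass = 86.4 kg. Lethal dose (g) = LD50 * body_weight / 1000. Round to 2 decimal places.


Lethal dose calculation:
Lethal dose = LD50 * body_weight / 1000
= 4899 * 86.4 / 1000
= 423273.6 / 1000
= 423.27 g

423.27


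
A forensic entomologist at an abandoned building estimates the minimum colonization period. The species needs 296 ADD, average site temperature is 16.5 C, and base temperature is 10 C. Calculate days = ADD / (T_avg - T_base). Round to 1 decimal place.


Insect development time:
Effective temperature = avg_temp - T_base = 16.5 - 10 = 6.5 C
Days = ADD / effective_temp = 296 / 6.5 = 45.5 days

45.5


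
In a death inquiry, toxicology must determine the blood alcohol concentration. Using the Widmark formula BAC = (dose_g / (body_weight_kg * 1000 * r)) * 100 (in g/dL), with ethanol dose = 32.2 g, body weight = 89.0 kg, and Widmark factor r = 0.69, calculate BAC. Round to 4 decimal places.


Applying the Widmark formula:
BAC = (dose_g / (body_wt * 1000 * r)) * 100
Denominator = 89.0 * 1000 * 0.69 = 61410
BAC = (32.2 / 61410) * 100
BAC = 0.0524 g/dL

0.0524


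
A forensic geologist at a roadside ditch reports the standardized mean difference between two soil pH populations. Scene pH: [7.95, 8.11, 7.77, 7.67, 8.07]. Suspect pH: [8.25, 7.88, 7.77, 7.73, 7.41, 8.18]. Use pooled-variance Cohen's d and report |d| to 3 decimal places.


Pooled-variance Cohen's d for soil pH comparison:
Scene mean = 39.57 / 5 = 7.914
Suspect mean = 47.22 / 6 = 7.87
Scene sample variance s_s^2 = 0.03608
Suspect sample variance s_c^2 = 0.09636
Pooled variance = ((n_s-1)*s_s^2 + (n_c-1)*s_c^2) / (n_s + n_c - 2) = 0.069569
Pooled SD = sqrt(0.069569) = 0.263759
Mean difference = 0.044
|d| = |0.044| / 0.263759 = 0.167

0.167


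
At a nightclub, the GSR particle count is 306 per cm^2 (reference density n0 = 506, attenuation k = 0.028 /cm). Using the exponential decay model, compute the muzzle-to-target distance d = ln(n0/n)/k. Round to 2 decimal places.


GSR distance calculation:
n0/n = 506 / 306 = 1.653595
ln(n0/n) = 0.502952
d = 0.502952 / 0.028 = 17.96 cm

17.96


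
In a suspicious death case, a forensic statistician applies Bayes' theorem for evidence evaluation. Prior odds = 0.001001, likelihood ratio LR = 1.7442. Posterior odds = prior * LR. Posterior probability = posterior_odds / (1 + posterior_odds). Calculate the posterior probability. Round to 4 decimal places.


Bayesian evidence evaluation:
Posterior odds = prior_odds * LR = 0.001001 * 1.7442 = 0.001745944
Posterior probability = posterior_odds / (1 + posterior_odds)
= 0.001745944 / (1 + 0.001745944)
= 0.001745944 / 1.001745944
= 0.0017

0.0017


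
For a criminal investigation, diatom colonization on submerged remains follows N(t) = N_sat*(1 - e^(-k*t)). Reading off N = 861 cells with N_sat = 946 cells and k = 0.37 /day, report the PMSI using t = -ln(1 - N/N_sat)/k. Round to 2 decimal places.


PMSI from diatom colonization curve:
N / N_sat = 861 / 946 = 0.910148
1 - N/N_sat = 0.089852
ln(1 - N/N_sat) = -2.409591
t = -ln(1 - N/N_sat) / k = -(-2.409591) / 0.37 = 6.51 days

6.51


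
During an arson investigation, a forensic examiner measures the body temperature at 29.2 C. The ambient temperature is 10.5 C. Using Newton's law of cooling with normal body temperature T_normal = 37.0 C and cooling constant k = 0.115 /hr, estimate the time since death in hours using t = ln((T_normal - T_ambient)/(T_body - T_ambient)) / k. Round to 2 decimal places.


Using Newton's law of cooling:
t = ln((T_normal - T_ambient) / (T_body - T_ambient)) / k
T_normal - T_ambient = 26.5
T_body - T_ambient = 18.7
Ratio = 1.417112
ln(ratio) = 0.348621
t = 0.348621 / 0.115 = 3.03 hours

3.03


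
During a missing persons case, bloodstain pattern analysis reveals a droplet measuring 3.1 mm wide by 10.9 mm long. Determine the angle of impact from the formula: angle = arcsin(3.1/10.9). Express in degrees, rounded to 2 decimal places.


Blood spatter impact angle calculation:
width / length = 3.1 / 10.9 = 0.284404
angle = arcsin(0.284404)
angle = 16.52 degrees

16.52


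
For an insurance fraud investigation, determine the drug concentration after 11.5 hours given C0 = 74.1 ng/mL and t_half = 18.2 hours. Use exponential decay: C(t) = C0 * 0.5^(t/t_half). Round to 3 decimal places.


Drug concentration decay:
Number of half-lives = t / t_half = 11.5 / 18.2 = 0.631868
Decay factor = 0.5^0.631868 = 0.64534029
C(t) = 74.1 * 0.64534029 = 47.820 ng/mL

47.820


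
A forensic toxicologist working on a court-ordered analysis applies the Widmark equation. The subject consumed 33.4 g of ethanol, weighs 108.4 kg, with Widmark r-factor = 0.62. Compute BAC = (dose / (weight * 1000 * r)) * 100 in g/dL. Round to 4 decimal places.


Applying the Widmark formula:
BAC = (dose_g / (body_wt * 1000 * r)) * 100
Denominator = 108.4 * 1000 * 0.62 = 67208
BAC = (33.4 / 67208) * 100
BAC = 0.0497 g/dL

0.0497


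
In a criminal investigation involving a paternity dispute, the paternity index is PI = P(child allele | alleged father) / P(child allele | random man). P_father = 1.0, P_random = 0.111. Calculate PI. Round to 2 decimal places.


Paternity Index calculation:
PI = P(allele|father) / P(allele|random)
PI = 1.0 / 0.111
PI = 9.01

9.01


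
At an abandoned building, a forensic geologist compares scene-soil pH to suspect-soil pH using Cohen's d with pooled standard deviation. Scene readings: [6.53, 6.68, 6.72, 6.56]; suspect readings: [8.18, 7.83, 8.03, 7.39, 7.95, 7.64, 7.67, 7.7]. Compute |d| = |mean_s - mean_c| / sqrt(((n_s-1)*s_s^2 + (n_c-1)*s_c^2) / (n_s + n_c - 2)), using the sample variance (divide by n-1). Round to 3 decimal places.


Pooled-variance Cohen's d for soil pH comparison:
Scene mean = 26.49 / 4 = 6.6225
Suspect mean = 62.39 / 8 = 7.79875
Scene sample variance s_s^2 = 0.008425
Suspect sample variance s_c^2 = 0.063041
Pooled variance = ((n_s-1)*s_s^2 + (n_c-1)*s_c^2) / (n_s + n_c - 2) = 0.046656
Pooled SD = sqrt(0.046656) = 0.216
Mean difference = -1.17625
|d| = |-1.17625| / 0.216 = 5.446

5.446


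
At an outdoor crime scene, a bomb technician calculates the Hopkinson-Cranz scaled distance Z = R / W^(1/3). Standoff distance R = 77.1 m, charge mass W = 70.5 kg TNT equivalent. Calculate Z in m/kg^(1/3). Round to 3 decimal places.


Scaled distance calculation:
W^(1/3) = 70.5^(1/3) = 4.131075
Z = R / W^(1/3) = 77.1 / 4.131075
Z = 18.663 m/kg^(1/3)

18.663


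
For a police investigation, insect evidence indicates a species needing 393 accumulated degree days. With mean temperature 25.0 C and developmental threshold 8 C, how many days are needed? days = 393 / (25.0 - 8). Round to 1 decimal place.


Insect development time:
Effective temperature = avg_temp - T_base = 25.0 - 8 = 17.0 C
Days = ADD / effective_temp = 393 / 17.0 = 23.1 days

23.1


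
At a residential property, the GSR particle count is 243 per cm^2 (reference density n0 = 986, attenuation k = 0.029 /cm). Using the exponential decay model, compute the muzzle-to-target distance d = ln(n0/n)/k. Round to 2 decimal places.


GSR distance calculation:
n0/n = 986 / 243 = 4.057613
ln(n0/n) = 1.400595
d = 1.400595 / 0.029 = 48.30 cm

48.30


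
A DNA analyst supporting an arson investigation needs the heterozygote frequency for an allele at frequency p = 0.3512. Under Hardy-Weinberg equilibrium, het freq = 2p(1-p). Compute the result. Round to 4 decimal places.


Hardy-Weinberg heterozygote frequency:
q = 1 - p = 1 - 0.3512 = 0.6488
2pq = 2 * 0.3512 * 0.6488 = 0.4557

0.4557


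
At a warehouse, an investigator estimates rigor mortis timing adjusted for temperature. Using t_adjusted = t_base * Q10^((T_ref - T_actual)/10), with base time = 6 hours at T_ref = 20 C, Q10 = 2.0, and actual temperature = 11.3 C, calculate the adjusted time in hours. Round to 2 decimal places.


Rigor mortis time adjustment:
Exponent = (T_ref - T_actual) / 10 = (20 - 11.3) / 10 = 0.87
Q10 factor = 2.0^0.87 = 1.82766
t_adjusted = 6 * 1.82766 = 10.97 hours

10.97


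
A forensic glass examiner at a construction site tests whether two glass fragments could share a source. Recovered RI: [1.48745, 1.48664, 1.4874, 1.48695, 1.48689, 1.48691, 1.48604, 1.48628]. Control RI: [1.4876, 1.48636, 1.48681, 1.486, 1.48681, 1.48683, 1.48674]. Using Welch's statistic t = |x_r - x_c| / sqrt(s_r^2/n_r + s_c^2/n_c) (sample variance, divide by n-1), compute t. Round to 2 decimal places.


Welch's t-criterion for glass RI comparison:
Recovered mean = sum / n_r = 11.89456 / 8 = 1.48682
Control mean = sum / n_c = 10.40715 / 7 = 1.4867357
Recovered sample variance s_r^2 = 2.42229e-07
Control sample variance s_c^2 = 2.41562e-07
Welch SE (unpooled) = sqrt(s_r^2/n_r + s_c^2/n_c) = sqrt(3.02786e-08 + 3.45088e-08) = sqrt(6.47874e-08) = 0.000254534
|mean_r - mean_c| = 8.42857e-05
t = 8.42857e-05 / 0.000254534 = 0.33

0.33
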